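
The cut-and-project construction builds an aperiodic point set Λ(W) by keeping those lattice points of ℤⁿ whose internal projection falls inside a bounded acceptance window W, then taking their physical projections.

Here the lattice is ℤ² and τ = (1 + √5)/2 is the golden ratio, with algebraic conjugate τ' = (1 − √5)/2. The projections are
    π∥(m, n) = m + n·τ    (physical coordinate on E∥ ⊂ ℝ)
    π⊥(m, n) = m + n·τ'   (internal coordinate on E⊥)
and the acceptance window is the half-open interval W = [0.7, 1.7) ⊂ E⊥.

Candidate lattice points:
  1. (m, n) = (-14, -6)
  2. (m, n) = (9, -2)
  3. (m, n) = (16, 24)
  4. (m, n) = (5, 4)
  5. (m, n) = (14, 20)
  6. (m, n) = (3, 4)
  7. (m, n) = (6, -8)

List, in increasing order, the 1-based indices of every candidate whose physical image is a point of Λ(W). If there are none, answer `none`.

Compute τ' = (1−√5)/2 = -0.61803, so π⊥(m,n) = m -0.61803·n.
candidate 1: (m,n)=(-14,-6) → π∥ = -14-6·τ ≈ -23.70820, π⊥ = -14-6·τ' ≈ -10.29180 ∉ [0.7, 1.7) ⇒ out
candidate 2: (m,n)=(9,-2) → π∥ = 9-2·τ ≈ 5.76393, π⊥ = 9-2·τ' ≈ 10.23607 ∉ [0.7, 1.7) ⇒ out
candidate 3: (m,n)=(16,24) → π∥ = 16+24·τ ≈ 54.83282, π⊥ = 16+24·τ' ≈ 1.16718 ∈ [0.7, 1.7) ⇒ IN Λ
candidate 4: (m,n)=(5,4) → π∥ = 5+4·τ ≈ 11.47214, π⊥ = 5+4·τ' ≈ 2.52786 ∉ [0.7, 1.7) ⇒ out
candidate 5: (m,n)=(14,20) → π∥ = 14+20·τ ≈ 46.36068, π⊥ = 14+20·τ' ≈ 1.63932 ∈ [0.7, 1.7) ⇒ IN Λ
candidate 6: (m,n)=(3,4) → π∥ = 3+4·τ ≈ 9.47214, π⊥ = 3+4·τ' ≈ 0.52786 ∉ [0.7, 1.7) ⇒ out
candidate 7: (m,n)=(6,-8) → π∥ = 6-8·τ ≈ -6.94427, π⊥ = 6-8·τ' ≈ 10.94427 ∉ [0.7, 1.7) ⇒ out

3, 5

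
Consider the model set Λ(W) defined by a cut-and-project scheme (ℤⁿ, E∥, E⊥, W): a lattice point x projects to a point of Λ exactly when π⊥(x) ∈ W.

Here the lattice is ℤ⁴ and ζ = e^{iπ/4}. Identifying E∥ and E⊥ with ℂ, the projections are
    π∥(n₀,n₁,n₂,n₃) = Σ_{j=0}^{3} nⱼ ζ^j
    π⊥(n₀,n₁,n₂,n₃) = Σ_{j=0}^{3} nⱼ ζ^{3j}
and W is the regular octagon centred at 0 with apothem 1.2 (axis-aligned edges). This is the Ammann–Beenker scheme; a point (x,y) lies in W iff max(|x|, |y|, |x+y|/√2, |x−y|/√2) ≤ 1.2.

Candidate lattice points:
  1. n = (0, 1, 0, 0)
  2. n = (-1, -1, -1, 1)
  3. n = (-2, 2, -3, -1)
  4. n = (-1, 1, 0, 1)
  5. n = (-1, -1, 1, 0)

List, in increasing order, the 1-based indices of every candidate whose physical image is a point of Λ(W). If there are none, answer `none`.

1, 2

With ζ = e^{iπ/4} the internal vectors are ζ^0,ζ^3,ζ^6,ζ^9.
candidate 1: n = (0, 1, 0, 0) → π⊥ ≈ (-0.70711, +0.70711); max(|x|,|y|,|x±y|/√2) = 1.00000 ≤ 1.2 ⇒ ∈ W
candidate 2: n = (-1, -1, -1, 1) → π⊥ ≈ (+0.41421, +1.00000); max(|x|,|y|,|x±y|/√2) = 1.00000 ≤ 1.2 ⇒ ∈ W
candidate 3: n = (-2, 2, -3, -1) → π⊥ ≈ (-4.12132, +3.70711); max(|x|,|y|,|x±y|/√2) = 5.53553 > 1.2 ⇒ ∉ W
candidate 4: n = (-1, 1, 0, 1) → π⊥ ≈ (-1.00000, +1.41421); max(|x|,|y|,|x±y|/√2) = 1.70711 > 1.2 ⇒ ∉ W
candidate 5: n = (-1, -1, 1, 0) → π⊥ ≈ (-0.29289, -1.70711); max(|x|,|y|,|x±y|/√2) = 1.70711 > 1.2 ⇒ ∉ W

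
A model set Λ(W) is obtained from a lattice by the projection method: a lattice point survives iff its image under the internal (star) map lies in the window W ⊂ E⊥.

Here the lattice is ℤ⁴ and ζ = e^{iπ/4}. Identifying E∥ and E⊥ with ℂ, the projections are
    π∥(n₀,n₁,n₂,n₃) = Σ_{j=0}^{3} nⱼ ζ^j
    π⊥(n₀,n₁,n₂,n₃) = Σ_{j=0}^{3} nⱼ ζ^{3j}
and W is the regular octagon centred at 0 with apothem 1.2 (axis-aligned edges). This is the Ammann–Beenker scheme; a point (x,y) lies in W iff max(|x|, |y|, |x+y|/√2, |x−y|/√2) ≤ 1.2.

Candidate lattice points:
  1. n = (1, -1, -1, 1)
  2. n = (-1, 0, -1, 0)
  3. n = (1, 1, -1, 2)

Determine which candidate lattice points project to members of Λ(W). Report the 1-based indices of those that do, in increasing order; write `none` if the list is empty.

none

With ζ = e^{iπ/4} the internal vectors are ζ^0,ζ^3,ζ^6,ζ^9.
candidate 1: n = (1, -1, -1, 1) → π⊥ ≈ (+2.414214, +1.000000); max(|x|,|y|,|x±y|/√2) = 2.414214 > 1.2 ⇒ ∉ W
candidate 2: n = (-1, 0, -1, 0) → π⊥ ≈ (-1.000000, +1.000000); max(|x|,|y|,|x±y|/√2) = 1.414214 > 1.2 ⇒ ∉ W
candidate 3: n = (1, 1, -1, 2) → π⊥ ≈ (+1.707107, +3.121320); max(|x|,|y|,|x±y|/√2) = 3.414214 > 1.2 ⇒ ∉ W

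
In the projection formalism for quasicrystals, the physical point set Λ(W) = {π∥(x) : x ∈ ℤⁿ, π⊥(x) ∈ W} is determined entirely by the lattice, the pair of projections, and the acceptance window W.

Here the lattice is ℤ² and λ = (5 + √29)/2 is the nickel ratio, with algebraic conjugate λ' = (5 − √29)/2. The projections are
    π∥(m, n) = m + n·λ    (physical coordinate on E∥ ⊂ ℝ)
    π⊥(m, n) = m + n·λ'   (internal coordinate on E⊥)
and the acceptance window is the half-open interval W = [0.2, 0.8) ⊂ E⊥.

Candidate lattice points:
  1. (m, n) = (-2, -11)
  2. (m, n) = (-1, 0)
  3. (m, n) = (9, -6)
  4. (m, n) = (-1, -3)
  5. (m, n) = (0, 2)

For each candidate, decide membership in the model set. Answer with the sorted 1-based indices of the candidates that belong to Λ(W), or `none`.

none

Numerically λ ≈ 5.192582 and λ' = −1/λ ≈ -0.192582.
[1] lift (-2,-11): star map gives 0.118406; window check 0.2 ≤ 0.118406 < 0.8 is false → out
[2] lift (-1,0): star map gives -1.000000; window check 0.2 ≤ -1.000000 < 0.8 is false → out
[3] lift (9,-6): star map gives 10.155494; window check 0.2 ≤ 10.155494 < 0.8 is false → out
[4] lift (-1,-3): star map gives -0.422253; window check 0.2 ≤ -0.422253 < 0.8 is false → out
[5] lift (0,2): star map gives -0.385165; window check 0.2 ≤ -0.385165 < 0.8 is false → out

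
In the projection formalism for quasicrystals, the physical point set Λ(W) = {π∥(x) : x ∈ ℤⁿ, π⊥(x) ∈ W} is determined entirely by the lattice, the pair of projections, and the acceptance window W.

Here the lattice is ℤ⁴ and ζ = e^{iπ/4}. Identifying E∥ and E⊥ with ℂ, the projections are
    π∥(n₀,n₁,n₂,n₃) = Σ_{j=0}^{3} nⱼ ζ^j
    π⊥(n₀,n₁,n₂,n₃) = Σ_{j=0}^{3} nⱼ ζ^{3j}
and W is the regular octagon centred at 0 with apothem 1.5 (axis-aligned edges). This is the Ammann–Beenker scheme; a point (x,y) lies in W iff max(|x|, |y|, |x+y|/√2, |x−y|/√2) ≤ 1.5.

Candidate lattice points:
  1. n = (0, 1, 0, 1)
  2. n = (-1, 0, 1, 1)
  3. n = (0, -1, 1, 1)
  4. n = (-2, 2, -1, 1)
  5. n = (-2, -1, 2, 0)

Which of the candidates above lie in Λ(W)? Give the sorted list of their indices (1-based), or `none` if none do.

1, 2

Internal map: ζ^{3j} for j=0..3 gives (1,0), (−√2/2,√2/2), (0,−1), (√2/2,√2/2).
#1 (0, 1, 0, 1): internal (0.0000, 1.4142); octagon support 1.4142 vs apothem 1.5 → ∈ W
#2 (-1, 0, 1, 1): internal (-0.2929, -0.2929); octagon support 0.4142 vs apothem 1.5 → ∈ W
#3 (0, -1, 1, 1): internal (1.4142, -1.0000); octagon support 1.7071 vs apothem 1.5 → ∉ W
#4 (-2, 2, -1, 1): internal (-2.7071, 3.1213); octagon support 4.1213 vs apothem 1.5 → ∉ W
#5 (-2, -1, 2, 0): internal (-1.2929, -2.7071); octagon support 2.8284 vs apothem 1.5 → ∉ W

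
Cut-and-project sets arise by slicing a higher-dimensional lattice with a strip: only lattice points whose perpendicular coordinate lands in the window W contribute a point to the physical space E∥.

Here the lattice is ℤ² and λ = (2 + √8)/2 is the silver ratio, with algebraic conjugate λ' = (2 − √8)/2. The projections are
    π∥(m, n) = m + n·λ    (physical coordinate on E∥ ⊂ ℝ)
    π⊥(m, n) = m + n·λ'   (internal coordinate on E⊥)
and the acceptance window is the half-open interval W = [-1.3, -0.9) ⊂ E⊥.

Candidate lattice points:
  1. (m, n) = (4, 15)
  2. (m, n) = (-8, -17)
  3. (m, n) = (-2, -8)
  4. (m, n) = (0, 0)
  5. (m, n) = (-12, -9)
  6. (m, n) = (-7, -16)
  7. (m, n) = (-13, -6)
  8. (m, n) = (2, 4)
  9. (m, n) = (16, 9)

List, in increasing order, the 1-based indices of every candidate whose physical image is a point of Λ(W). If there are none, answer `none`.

Numerically λ ≈ 2.41421 and λ' = −1/λ ≈ -0.41421.
#1 (4,15): internal coord 4 + (15)·λ' = -2.21320; -2.21320 ∉ [-1.3, -0.9) → out
#2 (-8,-17): internal coord -8 + (-17)·λ' = -0.95837; -0.95837 ∈ [-1.3, -0.9) → IN Λ
#3 (-2,-8): internal coord -2 + (-8)·λ' = +1.31371; +1.31371 ∉ [-1.3, -0.9) → out
#4 (0,0): internal coord 0 + (0)·λ' = +0.00000; +0.00000 ∉ [-1.3, -0.9) → out
#5 (-12,-9): internal coord -12 + (-9)·λ' = -8.27208; -8.27208 ∉ [-1.3, -0.9) → out
#6 (-7,-16): internal coord -7 + (-16)·λ' = -0.37258; -0.37258 ∉ [-1.3, -0.9) → out
#7 (-13,-6): internal coord -13 + (-6)·λ' = -10.51472; -10.51472 ∉ [-1.3, -0.9) → out
#8 (2,4): internal coord 2 + (4)·λ' = +0.34315; +0.34315 ∉ [-1.3, -0.9) → out
#9 (16,9): internal coord 16 + (9)·λ' = +12.27208; +12.27208 ∉ [-1.3, -0.9) → out

2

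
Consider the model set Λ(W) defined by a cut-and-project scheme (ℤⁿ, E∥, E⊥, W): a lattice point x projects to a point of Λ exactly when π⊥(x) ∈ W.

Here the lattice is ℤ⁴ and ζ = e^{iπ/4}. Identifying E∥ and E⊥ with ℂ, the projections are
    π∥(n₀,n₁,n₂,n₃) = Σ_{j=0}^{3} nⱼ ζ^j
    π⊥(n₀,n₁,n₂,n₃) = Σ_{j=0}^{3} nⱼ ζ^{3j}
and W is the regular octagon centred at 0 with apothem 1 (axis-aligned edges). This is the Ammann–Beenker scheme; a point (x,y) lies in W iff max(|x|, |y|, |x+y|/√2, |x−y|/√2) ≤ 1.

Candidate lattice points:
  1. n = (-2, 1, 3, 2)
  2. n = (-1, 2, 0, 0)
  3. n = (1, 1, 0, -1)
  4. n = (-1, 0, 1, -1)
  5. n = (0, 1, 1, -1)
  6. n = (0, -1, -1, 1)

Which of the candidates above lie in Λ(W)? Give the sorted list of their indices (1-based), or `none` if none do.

π⊥(n) = n₀ + n₁ζ³ + n₂ζ⁶ + n₃ζ⁹ where ζ = e^{iπ/4}.
candidate 1: n = (-2, 1, 3, 2) → π⊥ ≈ (-1.292893, -0.878680); max(|x|,|y|,|x±y|/√2) = 1.535534 > 1 ⇒ ∉ W
candidate 2: n = (-1, 2, 0, 0) → π⊥ ≈ (-2.414214, +1.414214); max(|x|,|y|,|x±y|/√2) = 2.707107 > 1 ⇒ ∉ W
candidate 3: n = (1, 1, 0, -1) → π⊥ ≈ (-0.414214, +0.000000); max(|x|,|y|,|x±y|/√2) = 0.414214 ≤ 1 ⇒ ∈ W
candidate 4: n = (-1, 0, 1, -1) → π⊥ ≈ (-1.707107, -1.707107); max(|x|,|y|,|x±y|/√2) = 2.414214 > 1 ⇒ ∉ W
candidate 5: n = (0, 1, 1, -1) → π⊥ ≈ (-1.414214, -1.000000); max(|x|,|y|,|x±y|/√2) = 1.707107 > 1 ⇒ ∉ W
candidate 6: n = (0, -1, -1, 1) → π⊥ ≈ (+1.414214, +1.000000); max(|x|,|y|,|x±y|/√2) = 1.707107 > 1 ⇒ ∉ W

3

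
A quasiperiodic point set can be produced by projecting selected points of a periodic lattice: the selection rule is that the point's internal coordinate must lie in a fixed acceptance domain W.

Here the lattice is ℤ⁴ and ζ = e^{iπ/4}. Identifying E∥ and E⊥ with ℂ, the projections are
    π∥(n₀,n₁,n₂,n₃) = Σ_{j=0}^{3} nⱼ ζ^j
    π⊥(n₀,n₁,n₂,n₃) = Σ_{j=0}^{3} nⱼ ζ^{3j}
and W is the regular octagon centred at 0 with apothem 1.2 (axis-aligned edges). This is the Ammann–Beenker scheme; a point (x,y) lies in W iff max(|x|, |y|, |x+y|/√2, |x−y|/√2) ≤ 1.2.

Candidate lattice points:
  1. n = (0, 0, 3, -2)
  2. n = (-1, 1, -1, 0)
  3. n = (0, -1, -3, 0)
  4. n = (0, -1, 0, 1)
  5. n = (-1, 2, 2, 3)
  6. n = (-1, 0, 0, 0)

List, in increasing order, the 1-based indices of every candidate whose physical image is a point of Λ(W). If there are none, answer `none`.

6

Internal map: ζ^{3j} for j=0..3 gives (1,0), (−√2/2,√2/2), (0,−1), (√2/2,√2/2).
#1 (0, 0, 3, -2): internal (-1.41421, -4.41421); octagon support 4.41421 vs apothem 1.2 → ∉ W
#2 (-1, 1, -1, 0): internal (-1.70711, 1.70711); octagon support 2.41421 vs apothem 1.2 → ∉ W
#3 (0, -1, -3, 0): internal (0.70711, 2.29289); octagon support 2.29289 vs apothem 1.2 → ∉ W
#4 (0, -1, 0, 1): internal (1.41421, 0.00000); octagon support 1.41421 vs apothem 1.2 → ∉ W
#5 (-1, 2, 2, 3): internal (-0.29289, 1.53553); octagon support 1.53553 vs apothem 1.2 → ∉ W
#6 (-1, 0, 0, 0): internal (-1.00000, 0.00000); octagon support 1.00000 vs apothem 1.2 → ∈ W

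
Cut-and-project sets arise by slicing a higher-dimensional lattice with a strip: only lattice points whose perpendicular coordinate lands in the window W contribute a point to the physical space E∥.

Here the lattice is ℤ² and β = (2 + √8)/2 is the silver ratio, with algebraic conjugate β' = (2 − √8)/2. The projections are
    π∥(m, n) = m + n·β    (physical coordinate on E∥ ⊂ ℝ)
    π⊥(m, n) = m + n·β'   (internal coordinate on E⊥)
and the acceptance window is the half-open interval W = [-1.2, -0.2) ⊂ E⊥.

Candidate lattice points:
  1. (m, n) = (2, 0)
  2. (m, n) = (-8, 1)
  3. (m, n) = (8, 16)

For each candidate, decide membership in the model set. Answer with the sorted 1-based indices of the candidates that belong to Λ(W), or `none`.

β' = (2−√8)/2 ≈ -0.4142.
[1] lift (2,0): star map gives 2.0000; window check -1.2 ≤ 2.0000 < -0.2 is false → out
[2] lift (-8,1): star map gives -8.4142; window check -1.2 ≤ -8.4142 < -0.2 is false → out
[3] lift (8,16): star map gives 1.3726; window check -1.2 ≤ 1.3726 < -0.2 is false → out

none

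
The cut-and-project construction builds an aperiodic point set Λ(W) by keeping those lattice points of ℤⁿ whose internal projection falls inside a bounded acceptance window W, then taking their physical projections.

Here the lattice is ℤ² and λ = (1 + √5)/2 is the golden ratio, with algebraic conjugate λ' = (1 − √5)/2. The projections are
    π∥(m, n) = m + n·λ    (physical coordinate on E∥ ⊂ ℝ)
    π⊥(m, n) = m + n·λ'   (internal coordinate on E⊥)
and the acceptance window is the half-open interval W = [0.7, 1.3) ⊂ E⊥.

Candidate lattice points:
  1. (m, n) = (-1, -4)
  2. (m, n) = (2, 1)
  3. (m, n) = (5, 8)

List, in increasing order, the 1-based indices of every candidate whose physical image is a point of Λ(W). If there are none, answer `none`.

none

Numerically λ ≈ 1.618034 and λ' = −1/λ ≈ -0.618034.
#1 (-1,-4): internal coord -1 + (-4)·λ' = +1.472136; +1.472136 ∉ [0.7, 1.3) → out
#2 (2,1): internal coord 2 + (1)·λ' = +1.381966; +1.381966 ∉ [0.7, 1.3) → out
#3 (5,8): internal coord 5 + (8)·λ' = +0.055728; +0.055728 ∉ [0.7, 1.3) → out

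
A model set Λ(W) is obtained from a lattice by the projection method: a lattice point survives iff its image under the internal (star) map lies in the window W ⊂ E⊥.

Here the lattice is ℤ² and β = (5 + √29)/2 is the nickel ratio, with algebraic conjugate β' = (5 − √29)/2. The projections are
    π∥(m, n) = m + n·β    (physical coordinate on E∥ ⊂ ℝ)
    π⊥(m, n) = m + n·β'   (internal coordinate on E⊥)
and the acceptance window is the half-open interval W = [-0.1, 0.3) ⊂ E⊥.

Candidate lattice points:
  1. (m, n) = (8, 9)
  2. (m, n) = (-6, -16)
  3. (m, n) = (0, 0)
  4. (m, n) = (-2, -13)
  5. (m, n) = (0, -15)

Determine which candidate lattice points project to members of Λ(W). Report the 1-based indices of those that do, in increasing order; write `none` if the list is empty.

Numerically β ≈ 5.19258 and β' = −1/β ≈ -0.19258.
[1] lift (8,9): star map gives 6.26676; window check -0.1 ≤ 6.26676 < 0.3 is false → out
[2] lift (-6,-16): star map gives -2.91868; window check -0.1 ≤ -2.91868 < 0.3 is false → out
[3] lift (0,0): star map gives 0.00000; window check -0.1 ≤ 0.00000 < 0.3 is true → IN Λ
[4] lift (-2,-13): star map gives 0.50357; window check -0.1 ≤ 0.50357 < 0.3 is false → out
[5] lift (0,-15): star map gives 2.88874; window check -0.1 ≤ 2.88874 < 0.3 is false → out

3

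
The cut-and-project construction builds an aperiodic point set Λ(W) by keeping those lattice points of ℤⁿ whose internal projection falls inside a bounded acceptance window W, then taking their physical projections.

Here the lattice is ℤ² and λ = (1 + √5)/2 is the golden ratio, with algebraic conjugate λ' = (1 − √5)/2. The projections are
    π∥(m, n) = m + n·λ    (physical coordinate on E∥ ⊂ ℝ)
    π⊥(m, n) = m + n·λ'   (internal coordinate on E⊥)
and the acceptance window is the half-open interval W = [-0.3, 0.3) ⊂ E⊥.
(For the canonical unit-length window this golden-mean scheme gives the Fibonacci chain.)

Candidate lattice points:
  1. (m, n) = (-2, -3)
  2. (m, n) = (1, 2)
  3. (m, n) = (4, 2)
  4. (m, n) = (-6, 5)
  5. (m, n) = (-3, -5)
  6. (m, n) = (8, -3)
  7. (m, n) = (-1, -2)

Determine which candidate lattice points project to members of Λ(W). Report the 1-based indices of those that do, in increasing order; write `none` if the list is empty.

λ' = (1−√5)/2 ≈ -0.618034.
candidate 1: (m,n)=(-2,-3) → π∥ = -2-3·λ ≈ -6.854102, π⊥ = -2-3·λ' ≈ -0.145898 ∈ [-0.3, 0.3) ⇒ IN Λ
candidate 2: (m,n)=(1,2) → π∥ = 1+2·λ ≈ 4.236068, π⊥ = 1+2·λ' ≈ -0.236068 ∈ [-0.3, 0.3) ⇒ IN Λ
candidate 3: (m,n)=(4,2) → π∥ = 4+2·λ ≈ 7.236068, π⊥ = 4+2·λ' ≈ 2.763932 ∉ [-0.3, 0.3) ⇒ out
candidate 4: (m,n)=(-6,5) → π∥ = -6+5·λ ≈ 2.090170, π⊥ = -6+5·λ' ≈ -9.090170 ∉ [-0.3, 0.3) ⇒ out
candidate 5: (m,n)=(-3,-5) → π∥ = -3-5·λ ≈ -11.090170, π⊥ = -3-5·λ' ≈ 0.090170 ∈ [-0.3, 0.3) ⇒ IN Λ
candidate 6: (m,n)=(8,-3) → π∥ = 8-3·λ ≈ 3.145898, π⊥ = 8-3·λ' ≈ 9.854102 ∉ [-0.3, 0.3) ⇒ out
candidate 7: (m,n)=(-1,-2) → π∥ = -1-2·λ ≈ -4.236068, π⊥ = -1-2·λ' ≈ 0.236068 ∈ [-0.3, 0.3) ⇒ IN Λ

1, 2, 5, 7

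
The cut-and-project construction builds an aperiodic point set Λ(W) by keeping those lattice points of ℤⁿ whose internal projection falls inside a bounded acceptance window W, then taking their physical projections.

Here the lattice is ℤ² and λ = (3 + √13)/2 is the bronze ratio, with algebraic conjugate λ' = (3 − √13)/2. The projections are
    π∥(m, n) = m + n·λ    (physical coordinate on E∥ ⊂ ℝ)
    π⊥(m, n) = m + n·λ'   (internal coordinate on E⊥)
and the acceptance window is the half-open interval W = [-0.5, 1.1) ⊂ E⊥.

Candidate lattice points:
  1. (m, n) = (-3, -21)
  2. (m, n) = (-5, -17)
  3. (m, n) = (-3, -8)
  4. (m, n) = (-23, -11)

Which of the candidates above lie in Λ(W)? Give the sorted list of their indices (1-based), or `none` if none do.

2

Compute λ' = (3−√13)/2 = -0.302776, so π⊥(m,n) = m -0.302776·n.
#1 (-3,-21): internal coord -3 + (-21)·λ' = +3.358288; +3.358288 ∉ [-0.5, 1.1) → out
#2 (-5,-17): internal coord -5 + (-17)·λ' = +0.147186; +0.147186 ∈ [-0.5, 1.1) → IN Λ
#3 (-3,-8): internal coord -3 + (-8)·λ' = -0.577795; -0.577795 ∉ [-0.5, 1.1) → out
#4 (-23,-11): internal coord -23 + (-11)·λ' = -19.669468; -19.669468 ∉ [-0.5, 1.1) → out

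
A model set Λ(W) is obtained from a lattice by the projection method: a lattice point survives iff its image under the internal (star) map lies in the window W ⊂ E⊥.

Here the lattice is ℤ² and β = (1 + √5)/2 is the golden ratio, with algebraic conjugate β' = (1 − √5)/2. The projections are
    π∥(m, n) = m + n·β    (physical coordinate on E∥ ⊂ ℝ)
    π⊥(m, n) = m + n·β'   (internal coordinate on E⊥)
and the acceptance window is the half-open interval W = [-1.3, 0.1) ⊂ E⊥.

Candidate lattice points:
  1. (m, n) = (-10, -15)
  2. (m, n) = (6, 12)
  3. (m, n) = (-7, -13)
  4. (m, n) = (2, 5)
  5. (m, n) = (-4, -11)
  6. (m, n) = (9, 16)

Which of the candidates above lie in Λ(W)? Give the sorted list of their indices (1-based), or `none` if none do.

1, 4, 6

Numerically β ≈ 1.6180 and β' = −1/β ≈ -0.6180.
#1 (-10,-15): internal coord -10 + (-15)·β' = -0.7295; -0.7295 ∈ [-1.3, 0.1) → IN Λ
#2 (6,12): internal coord 6 + (12)·β' = -1.4164; -1.4164 ∉ [-1.3, 0.1) → out
#3 (-7,-13): internal coord -7 + (-13)·β' = +1.0344; +1.0344 ∉ [-1.3, 0.1) → out
#4 (2,5): internal coord 2 + (5)·β' = -1.0902; -1.0902 ∈ [-1.3, 0.1) → IN Λ
#5 (-4,-11): internal coord -4 + (-11)·β' = +2.7984; +2.7984 ∉ [-1.3, 0.1) → out
#6 (9,16): internal coord 9 + (16)·β' = -0.8885; -0.8885 ∈ [-1.3, 0.1) → IN Λ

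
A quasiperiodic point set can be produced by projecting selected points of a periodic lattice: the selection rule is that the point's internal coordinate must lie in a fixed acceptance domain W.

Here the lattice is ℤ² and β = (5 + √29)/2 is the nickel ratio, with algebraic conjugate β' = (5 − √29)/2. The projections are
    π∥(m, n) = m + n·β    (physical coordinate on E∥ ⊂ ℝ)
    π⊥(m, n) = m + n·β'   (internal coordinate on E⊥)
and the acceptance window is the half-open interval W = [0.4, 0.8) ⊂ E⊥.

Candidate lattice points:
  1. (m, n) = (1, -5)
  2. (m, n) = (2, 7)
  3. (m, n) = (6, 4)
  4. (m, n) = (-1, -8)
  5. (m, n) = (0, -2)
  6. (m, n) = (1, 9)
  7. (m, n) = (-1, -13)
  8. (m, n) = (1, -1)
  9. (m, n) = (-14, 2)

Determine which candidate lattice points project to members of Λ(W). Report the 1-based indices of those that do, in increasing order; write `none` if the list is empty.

Numerically β ≈ 5.192582 and β' = −1/β ≈ -0.192582.
[1] lift (1,-5): star map gives 1.962912; window check 0.4 ≤ 1.962912 < 0.8 is false → out
[2] lift (2,7): star map gives 0.651923; window check 0.4 ≤ 0.651923 < 0.8 is true → IN Λ
[3] lift (6,4): star map gives 5.229670; window check 0.4 ≤ 5.229670 < 0.8 is false → out
[4] lift (-1,-8): star map gives 0.540659; window check 0.4 ≤ 0.540659 < 0.8 is true → IN Λ
[5] lift (0,-2): star map gives 0.385165; window check 0.4 ≤ 0.385165 < 0.8 is false → out
[6] lift (1,9): star map gives -0.733242; window check 0.4 ≤ -0.733242 < 0.8 is false → out
[7] lift (-1,-13): star map gives 1.503571; window check 0.4 ≤ 1.503571 < 0.8 is false → out
[8] lift (1,-1): star map gives 1.192582; window check 0.4 ≤ 1.192582 < 0.8 is false → out
[9] lift (-14,2): star map gives -14.385165; window check 0.4 ≤ -14.385165 < 0.8 is false → out

2, 4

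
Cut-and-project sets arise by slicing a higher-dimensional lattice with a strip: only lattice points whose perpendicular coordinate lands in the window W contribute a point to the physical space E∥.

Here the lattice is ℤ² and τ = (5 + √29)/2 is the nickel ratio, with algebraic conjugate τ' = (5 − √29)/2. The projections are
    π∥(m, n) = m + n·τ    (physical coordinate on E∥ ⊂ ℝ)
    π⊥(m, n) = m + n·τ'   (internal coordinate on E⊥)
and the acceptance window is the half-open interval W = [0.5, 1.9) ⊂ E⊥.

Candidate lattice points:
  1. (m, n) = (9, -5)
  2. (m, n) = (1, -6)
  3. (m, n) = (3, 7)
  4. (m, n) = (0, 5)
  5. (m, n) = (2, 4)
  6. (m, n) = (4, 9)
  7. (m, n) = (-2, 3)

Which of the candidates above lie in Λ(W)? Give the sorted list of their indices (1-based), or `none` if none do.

3, 5

Compute τ' = (5−√29)/2 = -0.19258, so π⊥(m,n) = m -0.19258·n.
candidate 1: (m,n)=(9,-5) → π∥ = 9-5·τ ≈ -16.96291, π⊥ = 9-5·τ' ≈ 9.96291 ∉ [0.5, 1.9) ⇒ out
candidate 2: (m,n)=(1,-6) → π∥ = 1-6·τ ≈ -30.15549, π⊥ = 1-6·τ' ≈ 2.15549 ∉ [0.5, 1.9) ⇒ out
candidate 3: (m,n)=(3,7) → π∥ = 3+7·τ ≈ 39.34808, π⊥ = 3+7·τ' ≈ 1.65192 ∈ [0.5, 1.9) ⇒ IN Λ
candidate 4: (m,n)=(0,5) → π∥ = 0+5·τ ≈ 25.96291, π⊥ = 0+5·τ' ≈ -0.96291 ∉ [0.5, 1.9) ⇒ out
candidate 5: (m,n)=(2,4) → π∥ = 2+4·τ ≈ 22.77033, π⊥ = 2+4·τ' ≈ 1.22967 ∈ [0.5, 1.9) ⇒ IN Λ
candidate 6: (m,n)=(4,9) → π∥ = 4+9·τ ≈ 50.73324, π⊥ = 4+9·τ' ≈ 2.26676 ∉ [0.5, 1.9) ⇒ out
candidate 7: (m,n)=(-2,3) → π∥ = -2+3·τ ≈ 13.57775, π⊥ = -2+3·τ' ≈ -2.57775 ∉ [0.5, 1.9) ⇒ out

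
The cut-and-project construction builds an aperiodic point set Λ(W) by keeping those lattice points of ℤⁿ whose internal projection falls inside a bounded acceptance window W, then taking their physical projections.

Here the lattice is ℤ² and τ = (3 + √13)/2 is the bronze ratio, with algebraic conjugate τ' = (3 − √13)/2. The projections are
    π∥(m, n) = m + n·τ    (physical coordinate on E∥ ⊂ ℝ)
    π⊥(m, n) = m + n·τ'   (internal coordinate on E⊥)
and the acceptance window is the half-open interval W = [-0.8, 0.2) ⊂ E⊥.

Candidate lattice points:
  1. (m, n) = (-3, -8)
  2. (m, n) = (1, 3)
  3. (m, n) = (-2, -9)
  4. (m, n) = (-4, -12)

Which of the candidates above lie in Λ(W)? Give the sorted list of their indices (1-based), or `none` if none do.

Compute τ' = (3−√13)/2 = -0.3028, so π⊥(m,n) = m -0.3028·n.
candidate 1: (m,n)=(-3,-8) → π∥ = -3-8·τ ≈ -29.4222, π⊥ = -3-8·τ' ≈ -0.5778 ∈ [-0.8, 0.2) ⇒ IN Λ
candidate 2: (m,n)=(1,3) → π∥ = 1+3·τ ≈ 10.9083, π⊥ = 1+3·τ' ≈ 0.0917 ∈ [-0.8, 0.2) ⇒ IN Λ
candidate 3: (m,n)=(-2,-9) → π∥ = -2-9·τ ≈ -31.7250, π⊥ = -2-9·τ' ≈ 0.7250 ∉ [-0.8, 0.2) ⇒ out
candidate 4: (m,n)=(-4,-12) → π∥ = -4-12·τ ≈ -43.6333, π⊥ = -4-12·τ' ≈ -0.3667 ∈ [-0.8, 0.2) ⇒ IN Λ

1, 2, 4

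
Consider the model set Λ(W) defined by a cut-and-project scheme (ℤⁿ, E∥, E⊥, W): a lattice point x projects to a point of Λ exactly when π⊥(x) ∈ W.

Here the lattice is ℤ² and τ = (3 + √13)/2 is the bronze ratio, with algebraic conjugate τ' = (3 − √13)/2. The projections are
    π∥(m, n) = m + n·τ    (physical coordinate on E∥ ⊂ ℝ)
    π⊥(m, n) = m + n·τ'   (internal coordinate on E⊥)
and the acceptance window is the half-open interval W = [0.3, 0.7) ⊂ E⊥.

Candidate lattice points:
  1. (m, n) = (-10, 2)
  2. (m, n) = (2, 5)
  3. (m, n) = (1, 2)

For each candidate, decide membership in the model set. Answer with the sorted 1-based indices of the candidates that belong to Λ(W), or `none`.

2, 3

τ' = (3−√13)/2 ≈ -0.30278.
#1 (-10,2): internal coord -10 + (2)·τ' = -10.60555; -10.60555 ∉ [0.3, 0.7) → out
#2 (2,5): internal coord 2 + (5)·τ' = +0.48612; +0.48612 ∈ [0.3, 0.7) → IN Λ
#3 (1,2): internal coord 1 + (2)·τ' = +0.39445; +0.39445 ∈ [0.3, 0.7) → IN Λ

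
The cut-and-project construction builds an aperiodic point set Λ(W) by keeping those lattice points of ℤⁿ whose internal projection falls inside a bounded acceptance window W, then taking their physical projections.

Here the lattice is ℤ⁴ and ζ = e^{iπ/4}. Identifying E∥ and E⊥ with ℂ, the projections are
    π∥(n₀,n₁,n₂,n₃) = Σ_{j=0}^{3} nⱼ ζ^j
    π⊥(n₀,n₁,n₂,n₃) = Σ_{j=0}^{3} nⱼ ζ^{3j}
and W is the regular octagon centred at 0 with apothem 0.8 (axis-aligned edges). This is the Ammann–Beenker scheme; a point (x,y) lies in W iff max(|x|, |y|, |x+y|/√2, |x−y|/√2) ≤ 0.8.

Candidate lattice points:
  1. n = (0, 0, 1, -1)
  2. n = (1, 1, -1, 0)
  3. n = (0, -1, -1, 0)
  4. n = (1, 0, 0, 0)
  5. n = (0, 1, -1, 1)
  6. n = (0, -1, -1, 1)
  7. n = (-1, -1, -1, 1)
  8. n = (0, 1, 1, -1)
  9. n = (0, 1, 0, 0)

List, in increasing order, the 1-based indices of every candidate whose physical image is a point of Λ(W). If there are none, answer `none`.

3

With ζ = e^{iπ/4} the internal vectors are ζ^0,ζ^3,ζ^6,ζ^9.
#1 (0, 0, 1, -1): internal (-0.707107, -1.707107); octagon support 1.707107 vs apothem 0.8 → ∉ W
#2 (1, 1, -1, 0): internal (0.292893, 1.707107); octagon support 1.707107 vs apothem 0.8 → ∉ W
#3 (0, -1, -1, 0): internal (0.707107, 0.292893); octagon support 0.707107 vs apothem 0.8 → ∈ W
#4 (1, 0, 0, 0): internal (1.000000, 0.000000); octagon support 1.000000 vs apothem 0.8 → ∉ W
#5 (0, 1, -1, 1): internal (0.000000, 2.414214); octagon support 2.414214 vs apothem 0.8 → ∉ W
#6 (0, -1, -1, 1): internal (1.414214, 1.000000); octagon support 1.707107 vs apothem 0.8 → ∉ W
#7 (-1, -1, -1, 1): internal (0.414214, 1.000000); octagon support 1.000000 vs apothem 0.8 → ∉ W
#8 (0, 1, 1, -1): internal (-1.414214, -1.000000); octagon support 1.707107 vs apothem 0.8 → ∉ W
#9 (0, 1, 0, 0): internal (-0.707107, 0.707107); octagon support 1.000000 vs apothem 0.8 → ∉ W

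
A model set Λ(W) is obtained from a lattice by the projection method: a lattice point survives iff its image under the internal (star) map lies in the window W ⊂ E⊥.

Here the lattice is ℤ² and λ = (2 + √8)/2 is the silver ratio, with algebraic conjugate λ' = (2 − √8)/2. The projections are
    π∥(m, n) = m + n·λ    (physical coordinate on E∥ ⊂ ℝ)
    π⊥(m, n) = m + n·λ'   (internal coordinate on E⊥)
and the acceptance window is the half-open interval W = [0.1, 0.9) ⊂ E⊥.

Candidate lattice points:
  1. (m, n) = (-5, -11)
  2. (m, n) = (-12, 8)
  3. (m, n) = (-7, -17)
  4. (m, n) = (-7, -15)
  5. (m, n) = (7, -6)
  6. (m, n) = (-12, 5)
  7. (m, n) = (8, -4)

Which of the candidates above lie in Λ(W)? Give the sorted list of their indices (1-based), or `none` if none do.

Numerically λ ≈ 2.4142 and λ' = −1/λ ≈ -0.4142.
candidate 1: (m,n)=(-5,-11) → π∥ = -5-11·λ ≈ -31.5563, π⊥ = -5-11·λ' ≈ -0.4437 ∉ [0.1, 0.9) ⇒ out
candidate 2: (m,n)=(-12,8) → π∥ = -12+8·λ ≈ 7.3137, π⊥ = -12+8·λ' ≈ -15.3137 ∉ [0.1, 0.9) ⇒ out
candidate 3: (m,n)=(-7,-17) → π∥ = -7-17·λ ≈ -48.0416, π⊥ = -7-17·λ' ≈ 0.0416 ∉ [0.1, 0.9) ⇒ out
candidate 4: (m,n)=(-7,-15) → π∥ = -7-15·λ ≈ -43.2132, π⊥ = -7-15·λ' ≈ -0.7868 ∉ [0.1, 0.9) ⇒ out
candidate 5: (m,n)=(7,-6) → π∥ = 7-6·λ ≈ -7.4853, π⊥ = 7-6·λ' ≈ 9.4853 ∉ [0.1, 0.9) ⇒ out
candidate 6: (m,n)=(-12,5) → π∥ = -12+5·λ ≈ 0.0711, π⊥ = -12+5·λ' ≈ -14.0711 ∉ [0.1, 0.9) ⇒ out
candidate 7: (m,n)=(8,-4) → π∥ = 8-4·λ ≈ -1.6569, π⊥ = 8-4·λ' ≈ 9.6569 ∉ [0.1, 0.9) ⇒ out

none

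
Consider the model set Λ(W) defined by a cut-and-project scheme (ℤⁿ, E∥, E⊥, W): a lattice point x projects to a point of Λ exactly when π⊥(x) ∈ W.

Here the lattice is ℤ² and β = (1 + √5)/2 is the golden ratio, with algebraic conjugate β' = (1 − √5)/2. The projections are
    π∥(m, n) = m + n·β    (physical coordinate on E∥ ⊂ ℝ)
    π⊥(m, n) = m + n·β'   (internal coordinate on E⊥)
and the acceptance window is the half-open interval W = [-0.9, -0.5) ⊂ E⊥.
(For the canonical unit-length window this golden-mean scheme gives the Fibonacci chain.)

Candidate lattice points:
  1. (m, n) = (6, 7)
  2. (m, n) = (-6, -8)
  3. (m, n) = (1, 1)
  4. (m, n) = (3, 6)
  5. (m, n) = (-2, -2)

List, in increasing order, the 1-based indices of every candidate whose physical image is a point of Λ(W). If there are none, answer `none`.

4, 5

β' = (1−√5)/2 ≈ -0.618034.
candidate 1: (m,n)=(6,7) → π∥ = 6+7·β ≈ 17.326238, π⊥ = 6+7·β' ≈ 1.673762 ∉ [-0.9, -0.5) ⇒ out
candidate 2: (m,n)=(-6,-8) → π∥ = -6-8·β ≈ -18.944272, π⊥ = -6-8·β' ≈ -1.055728 ∉ [-0.9, -0.5) ⇒ out
candidate 3: (m,n)=(1,1) → π∥ = 1+1·β ≈ 2.618034, π⊥ = 1+1·β' ≈ 0.381966 ∉ [-0.9, -0.5) ⇒ out
candidate 4: (m,n)=(3,6) → π∥ = 3+6·β ≈ 12.708204, π⊥ = 3+6·β' ≈ -0.708204 ∈ [-0.9, -0.5) ⇒ IN Λ
candidate 5: (m,n)=(-2,-2) → π∥ = -2-2·β ≈ -5.236068, π⊥ = -2-2·β' ≈ -0.763932 ∈ [-0.9, -0.5) ⇒ IN Λ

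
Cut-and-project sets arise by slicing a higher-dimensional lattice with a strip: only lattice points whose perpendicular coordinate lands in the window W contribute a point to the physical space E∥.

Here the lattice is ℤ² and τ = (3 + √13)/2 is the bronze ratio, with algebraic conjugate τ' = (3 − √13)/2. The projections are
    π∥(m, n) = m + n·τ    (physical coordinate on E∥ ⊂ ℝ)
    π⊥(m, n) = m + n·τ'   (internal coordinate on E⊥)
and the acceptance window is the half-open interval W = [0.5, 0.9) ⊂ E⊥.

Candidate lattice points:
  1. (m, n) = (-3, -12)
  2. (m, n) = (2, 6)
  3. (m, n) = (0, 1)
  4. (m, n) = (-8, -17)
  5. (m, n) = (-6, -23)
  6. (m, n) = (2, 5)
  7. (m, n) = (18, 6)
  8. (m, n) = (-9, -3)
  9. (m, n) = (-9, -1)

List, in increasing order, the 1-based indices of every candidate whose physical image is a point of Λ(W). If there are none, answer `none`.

1

τ' = (3−√13)/2 ≈ -0.302776.
#1 (-3,-12): internal coord -3 + (-12)·τ' = +0.633308; +0.633308 ∈ [0.5, 0.9) → IN Λ
#2 (2,6): internal coord 2 + (6)·τ' = +0.183346; +0.183346 ∉ [0.5, 0.9) → out
#3 (0,1): internal coord 0 + (1)·τ' = -0.302776; -0.302776 ∉ [0.5, 0.9) → out
#4 (-8,-17): internal coord -8 + (-17)·τ' = -2.852814; -2.852814 ∉ [0.5, 0.9) → out
#5 (-6,-23): internal coord -6 + (-23)·τ' = +0.963840; +0.963840 ∉ [0.5, 0.9) → out
#6 (2,5): internal coord 2 + (5)·τ' = +0.486122; +0.486122 ∉ [0.5, 0.9) → out
#7 (18,6): internal coord 18 + (6)·τ' = +16.183346; +16.183346 ∉ [0.5, 0.9) → out
#8 (-9,-3): internal coord -9 + (-3)·τ' = -8.091673; -8.091673 ∉ [0.5, 0.9) → out
#9 (-9,-1): internal coord -9 + (-1)·τ' = -8.697224; -8.697224 ∉ [0.5, 0.9) → out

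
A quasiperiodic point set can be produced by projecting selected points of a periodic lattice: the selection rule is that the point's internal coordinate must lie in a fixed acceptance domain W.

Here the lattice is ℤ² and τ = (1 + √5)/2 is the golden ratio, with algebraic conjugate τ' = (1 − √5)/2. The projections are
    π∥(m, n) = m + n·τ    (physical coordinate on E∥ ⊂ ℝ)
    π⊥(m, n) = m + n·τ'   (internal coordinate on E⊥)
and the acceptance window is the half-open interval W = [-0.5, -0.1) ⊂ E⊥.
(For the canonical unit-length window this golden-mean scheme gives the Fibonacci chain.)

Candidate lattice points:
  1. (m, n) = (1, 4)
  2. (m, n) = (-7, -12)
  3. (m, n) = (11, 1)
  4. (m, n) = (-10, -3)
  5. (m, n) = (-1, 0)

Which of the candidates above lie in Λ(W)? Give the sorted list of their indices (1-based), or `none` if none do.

none

Compute τ' = (1−√5)/2 = -0.6180, so π⊥(m,n) = m -0.6180·n.
#1 (1,4): internal coord 1 + (4)·τ' = -1.4721; -1.4721 ∉ [-0.5, -0.1) → out
#2 (-7,-12): internal coord -7 + (-12)·τ' = +0.4164; +0.4164 ∉ [-0.5, -0.1) → out
#3 (11,1): internal coord 11 + (1)·τ' = +10.3820; +10.3820 ∉ [-0.5, -0.1) → out
#4 (-10,-3): internal coord -10 + (-3)·τ' = -8.1459; -8.1459 ∉ [-0.5, -0.1) → out
#5 (-1,0): internal coord -1 + (0)·τ' = -1.0000; -1.0000 ∉ [-0.5, -0.1) → out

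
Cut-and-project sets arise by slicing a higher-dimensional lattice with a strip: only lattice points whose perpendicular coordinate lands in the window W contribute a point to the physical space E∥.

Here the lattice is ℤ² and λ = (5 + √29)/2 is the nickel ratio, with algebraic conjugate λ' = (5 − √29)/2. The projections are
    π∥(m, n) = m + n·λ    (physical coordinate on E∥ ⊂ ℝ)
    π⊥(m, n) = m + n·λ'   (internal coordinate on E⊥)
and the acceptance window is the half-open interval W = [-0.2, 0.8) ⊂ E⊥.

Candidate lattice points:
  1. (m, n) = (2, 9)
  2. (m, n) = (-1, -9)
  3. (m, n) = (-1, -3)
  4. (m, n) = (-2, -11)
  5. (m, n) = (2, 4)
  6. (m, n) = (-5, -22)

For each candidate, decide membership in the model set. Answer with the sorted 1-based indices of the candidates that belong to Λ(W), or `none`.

1, 2, 4

Numerically λ ≈ 5.19258 and λ' = −1/λ ≈ -0.19258.
candidate 1: (m,n)=(2,9) → π∥ = 2+9·λ ≈ 48.73324, π⊥ = 2+9·λ' ≈ 0.26676 ∈ [-0.2, 0.8) ⇒ IN Λ
candidate 2: (m,n)=(-1,-9) → π∥ = -1-9·λ ≈ -47.73324, π⊥ = -1-9·λ' ≈ 0.73324 ∈ [-0.2, 0.8) ⇒ IN Λ
candidate 3: (m,n)=(-1,-3) → π∥ = -1-3·λ ≈ -16.57775, π⊥ = -1-3·λ' ≈ -0.42225 ∉ [-0.2, 0.8) ⇒ out
candidate 4: (m,n)=(-2,-11) → π∥ = -2-11·λ ≈ -59.11841, π⊥ = -2-11·λ' ≈ 0.11841 ∈ [-0.2, 0.8) ⇒ IN Λ
candidate 5: (m,n)=(2,4) → π∥ = 2+4·λ ≈ 22.77033, π⊥ = 2+4·λ' ≈ 1.22967 ∉ [-0.2, 0.8) ⇒ out
candidate 6: (m,n)=(-5,-22) → π∥ = -5-22·λ ≈ -119.23681, π⊥ = -5-22·λ' ≈ -0.76319 ∉ [-0.2, 0.8) ⇒ out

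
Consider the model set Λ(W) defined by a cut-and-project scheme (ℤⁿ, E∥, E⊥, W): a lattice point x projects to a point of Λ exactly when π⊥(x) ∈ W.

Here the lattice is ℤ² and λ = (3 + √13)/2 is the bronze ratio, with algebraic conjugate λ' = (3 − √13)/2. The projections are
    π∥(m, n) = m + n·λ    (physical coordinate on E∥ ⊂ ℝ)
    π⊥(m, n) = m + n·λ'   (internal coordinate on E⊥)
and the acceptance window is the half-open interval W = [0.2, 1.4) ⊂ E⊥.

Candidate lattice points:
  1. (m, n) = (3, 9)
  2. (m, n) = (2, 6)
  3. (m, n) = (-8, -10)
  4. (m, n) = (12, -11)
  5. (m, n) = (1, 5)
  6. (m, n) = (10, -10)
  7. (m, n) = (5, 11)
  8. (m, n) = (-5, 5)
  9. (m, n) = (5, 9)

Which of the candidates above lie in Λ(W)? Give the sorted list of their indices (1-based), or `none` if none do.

Compute λ' = (3−√13)/2 = -0.302776, so π⊥(m,n) = m -0.302776·n.
candidate 1: (m,n)=(3,9) → π∥ = 3+9·λ ≈ 32.724981, π⊥ = 3+9·λ' ≈ 0.275019 ∈ [0.2, 1.4) ⇒ IN Λ
candidate 2: (m,n)=(2,6) → π∥ = 2+6·λ ≈ 21.816654, π⊥ = 2+6·λ' ≈ 0.183346 ∉ [0.2, 1.4) ⇒ out
candidate 3: (m,n)=(-8,-10) → π∥ = -8-10·λ ≈ -41.027756, π⊥ = -8-10·λ' ≈ -4.972244 ∉ [0.2, 1.4) ⇒ out
candidate 4: (m,n)=(12,-11) → π∥ = 12-11·λ ≈ -24.330532, π⊥ = 12-11·λ' ≈ 15.330532 ∉ [0.2, 1.4) ⇒ out
candidate 5: (m,n)=(1,5) → π∥ = 1+5·λ ≈ 17.513878, π⊥ = 1+5·λ' ≈ -0.513878 ∉ [0.2, 1.4) ⇒ out
candidate 6: (m,n)=(10,-10) → π∥ = 10-10·λ ≈ -23.027756, π⊥ = 10-10·λ' ≈ 13.027756 ∉ [0.2, 1.4) ⇒ out
candidate 7: (m,n)=(5,11) → π∥ = 5+11·λ ≈ 41.330532, π⊥ = 5+11·λ' ≈ 1.669468 ∉ [0.2, 1.4) ⇒ out
candidate 8: (m,n)=(-5,5) → π∥ = -5+5·λ ≈ 11.513878, π⊥ = -5+5·λ' ≈ -6.513878 ∉ [0.2, 1.4) ⇒ out
candidate 9: (m,n)=(5,9) → π∥ = 5+9·λ ≈ 34.724981, π⊥ = 5+9·λ' ≈ 2.275019 ∉ [0.2, 1.4) ⇒ out

1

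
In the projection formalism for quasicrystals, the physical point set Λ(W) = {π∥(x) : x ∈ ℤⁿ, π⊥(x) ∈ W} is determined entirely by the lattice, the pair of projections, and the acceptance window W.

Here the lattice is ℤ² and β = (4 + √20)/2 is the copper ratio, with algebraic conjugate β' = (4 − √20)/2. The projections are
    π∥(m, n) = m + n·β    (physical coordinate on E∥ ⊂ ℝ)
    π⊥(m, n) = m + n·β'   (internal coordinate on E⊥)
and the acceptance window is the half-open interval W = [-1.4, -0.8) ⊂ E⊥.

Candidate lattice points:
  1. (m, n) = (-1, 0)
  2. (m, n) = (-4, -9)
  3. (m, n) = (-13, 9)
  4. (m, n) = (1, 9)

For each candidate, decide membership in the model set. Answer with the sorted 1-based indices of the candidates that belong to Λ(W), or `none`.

Numerically β ≈ 4.236068 and β' = −1/β ≈ -0.236068.
#1 (-1,0): internal coord -1 + (0)·β' = -1.000000; -1.000000 ∈ [-1.4, -0.8) → IN Λ
#2 (-4,-9): internal coord -4 + (-9)·β' = -1.875388; -1.875388 ∉ [-1.4, -0.8) → out
#3 (-13,9): internal coord -13 + (9)·β' = -15.124612; -15.124612 ∉ [-1.4, -0.8) → out
#4 (1,9): internal coord 1 + (9)·β' = -1.124612; -1.124612 ∈ [-1.4, -0.8) → IN Λ

1, 4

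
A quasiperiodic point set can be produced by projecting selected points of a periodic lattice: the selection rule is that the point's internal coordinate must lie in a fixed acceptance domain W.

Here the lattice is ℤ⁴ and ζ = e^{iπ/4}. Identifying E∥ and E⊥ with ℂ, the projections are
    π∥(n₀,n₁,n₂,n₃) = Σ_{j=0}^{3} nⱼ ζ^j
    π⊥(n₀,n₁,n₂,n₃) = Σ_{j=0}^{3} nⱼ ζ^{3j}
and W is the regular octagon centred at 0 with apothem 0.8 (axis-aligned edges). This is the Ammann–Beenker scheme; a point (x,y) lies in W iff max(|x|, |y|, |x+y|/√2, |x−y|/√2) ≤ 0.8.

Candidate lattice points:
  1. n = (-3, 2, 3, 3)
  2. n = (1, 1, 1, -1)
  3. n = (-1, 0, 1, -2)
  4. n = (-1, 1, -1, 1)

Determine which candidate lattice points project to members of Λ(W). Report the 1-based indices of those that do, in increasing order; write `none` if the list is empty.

none

Internal map: ζ^{3j} for j=0..3 gives (1,0), (−√2/2,√2/2), (0,−1), (√2/2,√2/2).
#1 (-3, 2, 3, 3): internal (-2.2929, 0.5355); octagon support 2.2929 vs apothem 0.8 → ∉ W
#2 (1, 1, 1, -1): internal (-0.4142, -1.0000); octagon support 1.0000 vs apothem 0.8 → ∉ W
#3 (-1, 0, 1, -2): internal (-2.4142, -2.4142); octagon support 3.4142 vs apothem 0.8 → ∉ W
#4 (-1, 1, -1, 1): internal (-1.0000, 2.4142); octagon support 2.4142 vs apothem 0.8 → ∉ W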